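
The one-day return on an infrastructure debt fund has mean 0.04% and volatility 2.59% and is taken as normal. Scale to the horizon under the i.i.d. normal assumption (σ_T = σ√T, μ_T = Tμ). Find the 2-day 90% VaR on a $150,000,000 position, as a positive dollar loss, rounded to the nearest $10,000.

At 90%, z = 1.282.
σ_{2d} = 2.59% × √2 = 3.663%; μ_{2d} = 2 × 0.04% = 0.080%.
VaR = −(0.080%) + 1.282 × 3.663% = 4.616%.
On $150,000,000: 0.04616 × $150,000,000 = $6,924,000.

$6,920,000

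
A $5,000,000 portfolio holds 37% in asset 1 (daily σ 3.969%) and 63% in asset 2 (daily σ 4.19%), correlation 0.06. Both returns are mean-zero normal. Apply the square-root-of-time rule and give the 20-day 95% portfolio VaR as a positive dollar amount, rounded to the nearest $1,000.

$1,139,000

σ_p = √(0.37²·3.969² + 0.63²·4.19² + 2·0.06·0.37·0.63·3.969·4.19) = 3.097%.
σ_{20d} = 3.097% × √20 = 13.850%.
z(95%) = 1.645.
VaR = 1.645 × 13.850% = 22.783%; on $5,000,000 that is $1,139,150.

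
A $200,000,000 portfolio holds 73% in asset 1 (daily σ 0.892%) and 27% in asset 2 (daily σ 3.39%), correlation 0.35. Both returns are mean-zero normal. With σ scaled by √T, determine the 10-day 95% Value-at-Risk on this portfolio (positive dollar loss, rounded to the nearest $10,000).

σ_p = √(0.73²·0.892² + 0.27²·3.39² + 2·0.35·0.73·0.27·0.892·3.39) = 1.296%.
σ_{10d} = 1.296% × √10 = 4.098%.
z(95%) = 1.645.
VaR = 1.645 × 4.098% = 6.741%; on $200,000,000 that is $13,482,000.

$13,480,000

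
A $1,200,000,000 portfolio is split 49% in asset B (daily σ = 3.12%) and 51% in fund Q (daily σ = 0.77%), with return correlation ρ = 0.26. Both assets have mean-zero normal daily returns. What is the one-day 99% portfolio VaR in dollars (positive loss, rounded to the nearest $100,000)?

$46,700,000

σ_p² = 0.49²·3.12² + 0.51²·0.77² + 2·0.26·0.49·0.51·3.12·0.77 = 2.8036 (%²).
σ_p = √2.8036 = 1.674%.
At 99%, z = 2.326.
VaR = 2.326 × 1.674% = 3.894%; on $1,200,000,000 that is $46,728,000.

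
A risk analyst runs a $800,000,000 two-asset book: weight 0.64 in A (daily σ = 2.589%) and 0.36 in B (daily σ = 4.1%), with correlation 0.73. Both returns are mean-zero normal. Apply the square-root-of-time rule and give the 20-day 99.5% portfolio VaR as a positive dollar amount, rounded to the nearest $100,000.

σ_p = √(0.64²·2.589² + 0.36²·4.1² + 2·0.73·0.64·0.36·2.589·4.1) = 2.915%.
σ_{20d} = 2.915% × √20 = 13.036%.
z(99.5%) = 2.576.
VaR = 2.576 × 13.036% = 33.581%; on $800,000,000 that is $268,648,000.

$268,600,000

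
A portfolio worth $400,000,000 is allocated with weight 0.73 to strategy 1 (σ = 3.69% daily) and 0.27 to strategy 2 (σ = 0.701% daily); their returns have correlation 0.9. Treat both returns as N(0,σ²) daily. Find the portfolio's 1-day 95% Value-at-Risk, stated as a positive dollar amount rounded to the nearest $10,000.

$18,850,000

σ_p² = 0.73²·3.69² + 0.27²·0.701² + 2·0.9·0.73·0.27·3.69·0.701 = 8.2095 (%²).
σ_p = √8.2095 = 2.865%.
At 95%, z = 1.645.
VaR = 1.645 × 2.865% = 4.713%; on $400,000,000 that is $18,852,000.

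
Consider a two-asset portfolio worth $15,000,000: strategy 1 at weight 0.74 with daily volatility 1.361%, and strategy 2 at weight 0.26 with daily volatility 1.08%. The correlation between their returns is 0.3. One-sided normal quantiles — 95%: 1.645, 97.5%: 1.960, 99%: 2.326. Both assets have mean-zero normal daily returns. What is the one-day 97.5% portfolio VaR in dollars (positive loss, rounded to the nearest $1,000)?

σ_p² = 0.74²·1.361² + 0.26²·1.08² + 2·0.3·0.74·0.26·1.361·1.08 = 1.2629 (%²).
σ_p = √1.2629 = 1.124%.
VaR = 1.960 × 1.124% = 2.203%; on $15,000,000 that is $330,450.

$330,000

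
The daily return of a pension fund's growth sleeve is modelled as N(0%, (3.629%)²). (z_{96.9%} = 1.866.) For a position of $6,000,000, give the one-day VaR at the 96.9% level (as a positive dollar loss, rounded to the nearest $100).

VaR = z·σ = 1.866 × 3.629% = 6.772%.
On $6,000,000: 0.06772 × $6,000,000 = $406,320.

$406,300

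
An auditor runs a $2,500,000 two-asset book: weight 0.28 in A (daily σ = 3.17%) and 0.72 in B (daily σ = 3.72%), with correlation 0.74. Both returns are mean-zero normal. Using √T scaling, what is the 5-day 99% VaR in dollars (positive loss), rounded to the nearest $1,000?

$441,000

σ_p = √(0.28²·3.17² + 0.72²·3.72² + 2·0.74·0.28·0.72·3.17·3.72) = 3.388%.
σ_{5d} = 3.388% × √5 = 7.576%.
z(99%) = 2.326.
VaR = 2.326 × 7.576% = 17.622%; on $2,500,000 that is $440,550.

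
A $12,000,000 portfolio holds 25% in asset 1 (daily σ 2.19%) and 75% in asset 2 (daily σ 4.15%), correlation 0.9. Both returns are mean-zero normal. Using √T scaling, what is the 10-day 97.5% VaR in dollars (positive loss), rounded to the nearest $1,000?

σ_p = √(0.25²·2.19² + 0.75²·4.15² + 2·0.9·0.25·0.75·2.19·4.15) = 3.613%.
σ_{10d} = 3.613% × √10 = 11.425%.
z(97.5%) = 1.960.
VaR = 1.960 × 11.425% = 22.393%; on $12,000,000 that is $2,687,160.

$2,687,000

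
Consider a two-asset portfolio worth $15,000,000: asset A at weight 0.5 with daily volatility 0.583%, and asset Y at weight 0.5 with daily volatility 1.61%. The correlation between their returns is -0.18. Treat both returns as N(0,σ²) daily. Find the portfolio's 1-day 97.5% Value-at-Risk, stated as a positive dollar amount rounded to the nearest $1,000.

$237,000

σ_p² = 0.5²·0.583² + 0.5²·1.61² + 2·-0.18·0.5·0.5·0.583·1.61 = 0.6485 (%²).
σ_p = √0.6485 = 0.805%.
At 97.5%, z = 1.960.
VaR = 1.960 × 0.805% = 1.578%; on $15,000,000 that is $236,700.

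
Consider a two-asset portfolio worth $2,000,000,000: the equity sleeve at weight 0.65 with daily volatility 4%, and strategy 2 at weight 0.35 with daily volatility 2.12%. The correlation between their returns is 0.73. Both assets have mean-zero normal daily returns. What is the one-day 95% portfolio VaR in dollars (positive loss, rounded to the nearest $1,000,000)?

$105,000,000

σ_p² = 0.65²·4² + 0.35²·2.12² + 2·0.73·0.65·0.35·4·2.12 = 10.1272 (%²).
σ_p = √10.1272 = 3.182%.
At 95%, z = 1.645.
VaR = 1.645 × 3.182% = 5.234%; on $2,000,000,000 that is $104,680,000.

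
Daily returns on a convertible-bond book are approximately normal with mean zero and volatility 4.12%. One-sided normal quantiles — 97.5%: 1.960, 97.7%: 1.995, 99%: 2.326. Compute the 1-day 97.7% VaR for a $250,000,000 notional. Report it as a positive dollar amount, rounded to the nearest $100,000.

$20,500,000

VaR = z·σ = 1.995 × 4.12% = 8.219%.
On $250,000,000: 0.08219 × $250,000,000 = $20,547,500.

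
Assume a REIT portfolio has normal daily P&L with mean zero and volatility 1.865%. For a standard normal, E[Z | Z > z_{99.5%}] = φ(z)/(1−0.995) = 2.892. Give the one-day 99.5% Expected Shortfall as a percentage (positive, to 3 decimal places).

ES = 1.865% × 2.892 = 5.394%.

5.394%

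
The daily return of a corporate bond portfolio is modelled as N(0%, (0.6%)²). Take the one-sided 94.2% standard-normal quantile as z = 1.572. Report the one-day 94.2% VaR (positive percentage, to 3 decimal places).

0.943%

VaR = z·σ = 1.572 × 0.6% = 0.943%.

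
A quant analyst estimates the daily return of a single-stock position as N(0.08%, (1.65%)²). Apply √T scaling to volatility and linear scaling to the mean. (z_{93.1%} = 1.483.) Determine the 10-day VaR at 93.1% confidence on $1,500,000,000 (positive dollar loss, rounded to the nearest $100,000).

$104,100,000

σ_{10d} = 1.65% × √10 = 5.218%; μ_{10d} = 10 × 0.08% = 0.800%.
VaR = −(0.800%) + 1.483 × 5.218% = 6.938%.
On $1,500,000,000: 0.06938 × $1,500,000,000 = $104,070,000.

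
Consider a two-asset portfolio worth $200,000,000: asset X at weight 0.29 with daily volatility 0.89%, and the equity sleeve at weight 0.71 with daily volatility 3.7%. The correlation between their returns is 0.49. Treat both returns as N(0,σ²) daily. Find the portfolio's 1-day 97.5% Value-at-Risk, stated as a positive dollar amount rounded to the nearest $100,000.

σ_p² = 0.29²·0.89² + 0.71²·3.7² + 2·0.49·0.29·0.71·0.89·3.7 = 7.6322 (%²).
σ_p = √7.6322 = 2.763%.
At 97.5%, z = 1.960.
VaR = 1.960 × 2.763% = 5.415%; on $200,000,000 that is $10,830,000.

$10,800,000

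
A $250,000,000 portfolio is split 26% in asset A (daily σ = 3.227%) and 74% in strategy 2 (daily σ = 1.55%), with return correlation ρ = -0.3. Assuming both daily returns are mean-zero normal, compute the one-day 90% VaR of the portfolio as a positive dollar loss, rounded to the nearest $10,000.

σ_p² = 0.26²·3.227² + 0.74²·1.55² + 2·-0.3·0.26·0.74·3.227·1.55 = 1.4421 (%²).
σ_p = √1.4421 = 1.201%.
At 90%, z = 1.282.
VaR = 1.282 × 1.201% = 1.540%; on $250,000,000 that is $3,850,000.

$3,850,000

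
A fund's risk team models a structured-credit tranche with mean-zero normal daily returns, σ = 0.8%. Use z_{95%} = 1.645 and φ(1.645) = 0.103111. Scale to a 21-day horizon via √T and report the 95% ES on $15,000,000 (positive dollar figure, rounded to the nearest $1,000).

$1,134,000

σ_{21d} = 0.8% × √21 = 3.666%.
ES multiplier = φ(z)/(1−α) = 0.103111/0.05 = 2.062.
ES = 3.666% × 2.062 = 7.559%; on $15,000,000: $1,133,850.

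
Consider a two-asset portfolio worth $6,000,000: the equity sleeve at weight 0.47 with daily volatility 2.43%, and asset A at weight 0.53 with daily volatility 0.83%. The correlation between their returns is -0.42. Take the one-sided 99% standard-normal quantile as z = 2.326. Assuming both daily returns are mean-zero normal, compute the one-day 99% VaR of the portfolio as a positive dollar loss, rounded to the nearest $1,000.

$145,000

σ_p² = 0.47²·2.43² + 0.53²·0.83² + 2·-0.42·0.47·0.53·2.43·0.83 = 1.0759 (%²).
σ_p = √1.0759 = 1.037%.
VaR = 2.326 × 1.037% = 2.412%; on $6,000,000 that is $144,720.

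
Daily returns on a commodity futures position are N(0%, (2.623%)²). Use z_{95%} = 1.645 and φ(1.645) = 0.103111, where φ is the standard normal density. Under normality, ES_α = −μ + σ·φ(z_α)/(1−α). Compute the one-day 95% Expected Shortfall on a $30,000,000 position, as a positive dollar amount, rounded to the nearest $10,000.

Tail multiplier: φ(z)/(1−α) = 0.103111 / 0.05 = 2.062.
ES = 2.623% × 2.062 = 5.409%.
On $30,000,000: 0.05409 × $30,000,000 = $1,622,700.

$1,620,000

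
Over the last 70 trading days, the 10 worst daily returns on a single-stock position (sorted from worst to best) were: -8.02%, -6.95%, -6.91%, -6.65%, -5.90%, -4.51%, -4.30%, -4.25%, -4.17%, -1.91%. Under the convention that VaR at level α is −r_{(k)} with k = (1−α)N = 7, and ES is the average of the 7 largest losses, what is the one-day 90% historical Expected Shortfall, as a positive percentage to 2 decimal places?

The 7 worst returns sum to -43.24%.
ES = −(-43.24%) / 7 = 6.1771…% ≈ 6.18%.

6.18%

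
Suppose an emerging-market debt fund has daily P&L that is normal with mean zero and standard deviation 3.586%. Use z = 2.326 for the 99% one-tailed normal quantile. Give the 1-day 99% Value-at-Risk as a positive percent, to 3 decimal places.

VaR = z·σ = 2.326 × 3.586% = 8.341%.

8.341%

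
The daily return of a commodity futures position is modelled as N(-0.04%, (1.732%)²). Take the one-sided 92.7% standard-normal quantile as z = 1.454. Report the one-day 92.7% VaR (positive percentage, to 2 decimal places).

VaR = −μ + z·σ = −(-0.04%) + 1.454 × 1.732% = 2.558%.

2.56%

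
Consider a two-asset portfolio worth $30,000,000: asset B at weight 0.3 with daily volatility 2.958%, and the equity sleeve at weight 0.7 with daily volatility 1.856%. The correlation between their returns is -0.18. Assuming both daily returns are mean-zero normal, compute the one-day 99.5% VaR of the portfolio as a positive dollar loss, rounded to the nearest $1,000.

σ_p² = 0.3²·2.958² + 0.7²·1.856² + 2·-0.18·0.3·0.7·2.958·1.856 = 2.0604 (%²).
σ_p = √2.0604 = 1.435%.
At 99.5%, z = 2.576.
VaR = 2.576 × 1.435% = 3.697%; on $30,000,000 that is $1,109,100.

$1,109,000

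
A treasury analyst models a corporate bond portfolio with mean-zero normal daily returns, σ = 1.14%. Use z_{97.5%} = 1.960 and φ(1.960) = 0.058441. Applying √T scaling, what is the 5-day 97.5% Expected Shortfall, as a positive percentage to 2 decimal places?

5.96%

σ_{5d} = 1.14% × √5 = 2.549%.
ES multiplier = φ(z)/(1−α) = 0.058441/0.025 = 2.338.
ES = 2.549% × 2.338 = 5.960%.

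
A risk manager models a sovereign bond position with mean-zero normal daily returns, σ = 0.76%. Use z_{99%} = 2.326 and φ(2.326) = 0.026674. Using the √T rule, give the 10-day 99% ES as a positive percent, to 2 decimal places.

σ_{10d} = 0.76% × √10 = 2.403%.
ES multiplier = φ(z)/(1−α) = 0.026674/0.01 = 2.667.
ES = 2.403% × 2.667 = 6.409%.

6.41%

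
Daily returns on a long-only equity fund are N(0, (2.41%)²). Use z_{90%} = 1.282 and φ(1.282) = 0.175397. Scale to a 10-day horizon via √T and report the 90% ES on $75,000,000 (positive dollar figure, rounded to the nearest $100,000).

$10,000,000

σ_{10d} = 2.41% × √10 = 7.621%.
ES multiplier = φ(z)/(1−α) = 0.175397/0.1 = 1.754.
ES = 7.621% × 1.754 = 13.367%; on $75,000,000: $10,025,250.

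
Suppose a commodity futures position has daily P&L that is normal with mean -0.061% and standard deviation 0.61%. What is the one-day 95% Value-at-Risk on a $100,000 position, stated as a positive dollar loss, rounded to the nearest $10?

At 95% one-sided, z = 1.645.
VaR = −μ + z·σ = −(-0.061%) + 1.645 × 0.61% = 1.064%.
On $100,000: 0.01064 × $100,000 = $1,064.

$1,060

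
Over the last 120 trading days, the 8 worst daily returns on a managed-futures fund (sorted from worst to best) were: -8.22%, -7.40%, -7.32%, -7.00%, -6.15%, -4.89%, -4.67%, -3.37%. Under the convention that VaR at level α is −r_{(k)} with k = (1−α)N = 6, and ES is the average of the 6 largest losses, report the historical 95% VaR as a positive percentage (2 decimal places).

4.89%

k = 6; the 6th lowest return is -4.89%, so VaR = 4.89%.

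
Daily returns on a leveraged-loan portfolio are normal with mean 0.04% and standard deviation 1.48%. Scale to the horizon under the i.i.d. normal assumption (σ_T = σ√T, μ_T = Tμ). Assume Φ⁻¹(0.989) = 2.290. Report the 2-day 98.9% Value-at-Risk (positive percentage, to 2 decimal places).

σ_{2d} = 1.48% × √2 = 2.093%; μ_{2d} = 2 × 0.04% = 0.080%.
VaR = −(0.080%) + 2.290 × 2.093% = 4.713%.

4.71%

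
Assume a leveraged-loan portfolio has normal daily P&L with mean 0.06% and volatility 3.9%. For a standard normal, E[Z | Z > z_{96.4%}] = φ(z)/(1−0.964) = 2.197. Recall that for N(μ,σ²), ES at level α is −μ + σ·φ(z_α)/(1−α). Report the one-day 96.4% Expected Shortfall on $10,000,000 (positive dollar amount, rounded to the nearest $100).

$850,800

ES = −(0.06%) + 3.9% × 2.197 = 8.508%.
On $10,000,000: 0.08508 × $10,000,000 = $850,800.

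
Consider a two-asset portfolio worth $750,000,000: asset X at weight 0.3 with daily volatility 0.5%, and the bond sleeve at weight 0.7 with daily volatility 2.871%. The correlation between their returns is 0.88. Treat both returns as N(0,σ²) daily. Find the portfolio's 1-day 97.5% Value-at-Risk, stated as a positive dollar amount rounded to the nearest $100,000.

$31,500,000

σ_p² = 0.3²·0.5² + 0.7²·2.871² + 2·0.88·0.3·0.7·0.5·2.871 = 4.5920 (%²).
σ_p = √4.5920 = 2.143%.
At 97.5%, z = 1.960.
VaR = 1.960 × 2.143% = 4.200%; on $750,000,000 that is $31,500,000.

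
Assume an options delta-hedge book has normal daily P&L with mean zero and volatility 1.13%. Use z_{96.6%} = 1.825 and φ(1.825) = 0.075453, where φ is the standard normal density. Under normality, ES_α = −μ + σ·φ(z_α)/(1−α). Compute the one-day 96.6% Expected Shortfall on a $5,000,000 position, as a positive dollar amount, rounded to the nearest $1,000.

Tail multiplier: φ(z)/(1−α) = 0.075453 / 0.034 = 2.219.
ES = 1.13% × 2.219 = 2.507%.
On $5,000,000: 0.02507 × $5,000,000 = $125,350.

$125,000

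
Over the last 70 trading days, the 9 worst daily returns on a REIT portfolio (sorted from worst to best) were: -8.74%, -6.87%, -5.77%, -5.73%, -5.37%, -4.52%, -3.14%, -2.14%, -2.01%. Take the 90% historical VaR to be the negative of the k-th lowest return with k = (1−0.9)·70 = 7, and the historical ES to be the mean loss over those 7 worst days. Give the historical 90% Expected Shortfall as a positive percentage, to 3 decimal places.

5.734%

The 7 worst returns sum to -40.14%.
ES = −(-40.14%) / 7 = 5.7342…% ≈ 5.734%.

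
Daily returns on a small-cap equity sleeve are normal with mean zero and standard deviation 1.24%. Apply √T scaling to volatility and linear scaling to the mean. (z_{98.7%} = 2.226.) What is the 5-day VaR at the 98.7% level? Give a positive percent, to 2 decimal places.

6.17%

σ_{5d} = 1.24% × √5 = 2.773%.
VaR = 2.226 × 2.773% = 6.173%.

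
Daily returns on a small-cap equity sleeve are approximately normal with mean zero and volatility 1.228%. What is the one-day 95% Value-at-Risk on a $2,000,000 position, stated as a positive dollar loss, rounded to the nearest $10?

$40,400

At 95% one-sided, z = 1.645.
VaR = z·σ = 1.645 × 1.228% = 2.020%.
On $2,000,000: 0.02020 × $2,000,000 = $40,400.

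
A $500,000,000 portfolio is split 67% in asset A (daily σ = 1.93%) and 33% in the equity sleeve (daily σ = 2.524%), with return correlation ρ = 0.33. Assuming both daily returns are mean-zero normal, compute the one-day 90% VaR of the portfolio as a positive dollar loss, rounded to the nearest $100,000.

σ_p² = 0.67²·1.93² + 0.33²·2.524² + 2·0.33·0.67·0.33·1.93·2.524 = 3.0767 (%²).
σ_p = √3.0767 = 1.754%.
At 90%, z = 1.282.
VaR = 1.282 × 1.754% = 2.249%; on $500,000,000 that is $11,245,000.

$11,200,000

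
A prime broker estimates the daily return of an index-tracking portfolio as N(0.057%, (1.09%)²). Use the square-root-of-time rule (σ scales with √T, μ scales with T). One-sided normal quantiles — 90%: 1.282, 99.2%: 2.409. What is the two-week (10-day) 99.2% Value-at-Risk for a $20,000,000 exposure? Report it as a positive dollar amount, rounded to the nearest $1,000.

σ_{10d} = 1.09% × √10 = 3.447%; μ_{10d} = 10 × 0.057% = 0.570%.
VaR = −(0.570%) + 2.409 × 3.447% = 7.734%.
On $20,000,000: 0.07734 × $20,000,000 = $1,546,800.

$1,547,000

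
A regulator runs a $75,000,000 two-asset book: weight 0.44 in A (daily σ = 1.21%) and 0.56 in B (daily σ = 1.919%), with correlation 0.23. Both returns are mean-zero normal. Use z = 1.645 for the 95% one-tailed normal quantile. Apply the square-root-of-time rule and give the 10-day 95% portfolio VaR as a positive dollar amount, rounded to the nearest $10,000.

$5,090,000

σ_p = √(0.44²·1.21² + 0.56²·1.919² + 2·0.23·0.44·0.56·1.21·1.919) = 1.304%.
σ_{10d} = 1.304% × √10 = 4.124%.
VaR = 1.645 × 4.124% = 6.784%; on $75,000,000 that is $5,088,000.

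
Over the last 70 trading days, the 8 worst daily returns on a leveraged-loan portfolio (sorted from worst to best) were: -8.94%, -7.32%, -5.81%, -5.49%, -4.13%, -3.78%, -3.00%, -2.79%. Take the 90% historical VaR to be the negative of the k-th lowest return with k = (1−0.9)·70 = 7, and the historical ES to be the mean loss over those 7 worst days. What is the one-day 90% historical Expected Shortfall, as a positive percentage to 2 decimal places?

The 7 worst returns sum to -38.47%.
ES = −(-38.47%) / 7 = 5.4957…% ≈ 5.50%.

5.50%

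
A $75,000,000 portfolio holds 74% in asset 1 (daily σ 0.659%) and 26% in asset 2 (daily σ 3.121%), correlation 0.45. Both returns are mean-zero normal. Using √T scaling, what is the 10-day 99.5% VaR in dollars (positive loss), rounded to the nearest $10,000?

σ_p = √(0.74²·0.659² + 0.26²·3.121² + 2·0.45·0.74·0.26·0.659·3.121) = 1.119%.
σ_{10d} = 1.119% × √10 = 3.539%.
z(99.5%) = 2.576.
VaR = 2.576 × 3.539% = 9.116%; on $75,000,000 that is $6,837,000.

$6,840,000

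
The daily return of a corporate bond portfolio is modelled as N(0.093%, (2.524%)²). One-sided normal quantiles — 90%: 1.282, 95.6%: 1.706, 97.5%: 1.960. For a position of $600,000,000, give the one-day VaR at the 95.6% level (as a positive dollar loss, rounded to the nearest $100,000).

$25,300,000

VaR = −μ + z·σ = −(0.093%) + 1.706 × 2.524% = 4.213%.
On $600,000,000: 0.04213 × $600,000,000 = $25,278,000.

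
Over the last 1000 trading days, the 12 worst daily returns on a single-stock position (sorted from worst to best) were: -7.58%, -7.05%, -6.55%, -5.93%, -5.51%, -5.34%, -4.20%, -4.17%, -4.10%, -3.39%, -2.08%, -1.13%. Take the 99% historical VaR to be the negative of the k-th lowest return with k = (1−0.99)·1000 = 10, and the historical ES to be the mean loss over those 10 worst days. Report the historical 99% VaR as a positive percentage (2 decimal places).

3.39%

k = 10; the 10th lowest return is -3.39%, so VaR = 3.39%.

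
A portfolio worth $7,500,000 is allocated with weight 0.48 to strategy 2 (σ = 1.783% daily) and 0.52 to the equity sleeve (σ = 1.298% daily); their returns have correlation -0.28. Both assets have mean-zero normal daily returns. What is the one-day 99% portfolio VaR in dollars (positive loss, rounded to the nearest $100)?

$162,200

σ_p² = 0.48²·1.783² + 0.52²·1.298² + 2·-0.28·0.48·0.52·1.783·1.298 = 0.8645 (%²).
σ_p = √0.8645 = 0.930%.
At 99%, z = 2.326.
VaR = 2.326 × 0.930% = 2.163%; on $7,500,000 that is $162,225.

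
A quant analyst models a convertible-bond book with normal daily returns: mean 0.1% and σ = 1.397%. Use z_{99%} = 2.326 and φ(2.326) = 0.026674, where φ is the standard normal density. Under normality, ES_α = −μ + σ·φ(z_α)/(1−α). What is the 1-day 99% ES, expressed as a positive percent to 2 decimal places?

3.63%

Tail multiplier: φ(z)/(1−α) = 0.026674 / 0.01 = 2.667.
ES = −(0.1%) + 1.397% × 2.667 = 3.626%.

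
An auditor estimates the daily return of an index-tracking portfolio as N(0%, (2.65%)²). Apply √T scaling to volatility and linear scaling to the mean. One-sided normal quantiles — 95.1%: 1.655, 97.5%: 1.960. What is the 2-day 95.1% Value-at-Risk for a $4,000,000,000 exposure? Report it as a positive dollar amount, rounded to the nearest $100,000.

σ_{2d} = 2.65% × √2 = 3.748%.
VaR = 1.655 × 3.748% = 6.203%.
On $4,000,000,000: 0.06203 × $4,000,000,000 = $248,120,000.

$248,100,000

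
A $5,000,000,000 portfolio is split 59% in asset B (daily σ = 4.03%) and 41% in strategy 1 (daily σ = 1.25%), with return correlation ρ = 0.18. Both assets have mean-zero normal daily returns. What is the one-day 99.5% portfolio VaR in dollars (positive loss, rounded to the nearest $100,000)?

σ_p² = 0.59²·4.03² + 0.41²·1.25² + 2·0.18·0.59·0.41·4.03·1.25 = 6.3548 (%²).
σ_p = √6.3548 = 2.521%.
At 99.5%, z = 2.576.
VaR = 2.576 × 2.521% = 6.494%; on $5,000,000,000 that is $324,700,000.

$324,700,000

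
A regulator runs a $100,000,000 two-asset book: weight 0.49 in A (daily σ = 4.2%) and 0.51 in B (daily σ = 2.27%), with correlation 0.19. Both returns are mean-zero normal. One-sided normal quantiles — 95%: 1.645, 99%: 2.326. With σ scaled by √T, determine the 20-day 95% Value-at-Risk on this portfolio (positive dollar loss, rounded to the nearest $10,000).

$18,730,000

σ_p = √(0.49²·4.2² + 0.51²·2.27² + 2·0.19·0.49·0.51·4.2·2.27) = 2.546%.
σ_{20d} = 2.546% × √20 = 11.386%.
VaR = 1.645 × 11.386% = 18.730%; on $100,000,000 that is $18,730,000.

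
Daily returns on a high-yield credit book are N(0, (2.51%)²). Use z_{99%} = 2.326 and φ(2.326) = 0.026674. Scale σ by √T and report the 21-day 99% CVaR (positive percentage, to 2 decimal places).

30.68%

σ_{21d} = 2.51% × √21 = 11.502%.
ES multiplier = φ(z)/(1−α) = 0.026674/0.01 = 2.667.
ES = 11.502% × 2.667 = 30.676%.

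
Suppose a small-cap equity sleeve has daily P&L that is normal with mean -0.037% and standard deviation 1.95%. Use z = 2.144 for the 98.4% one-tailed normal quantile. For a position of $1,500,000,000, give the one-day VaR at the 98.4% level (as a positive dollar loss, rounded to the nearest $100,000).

$63,300,000

VaR = −μ + z·σ = −(-0.037%) + 2.144 × 1.95% = 4.218%.
On $1,500,000,000: 0.04218 × $1,500,000,000 = $63,270,000.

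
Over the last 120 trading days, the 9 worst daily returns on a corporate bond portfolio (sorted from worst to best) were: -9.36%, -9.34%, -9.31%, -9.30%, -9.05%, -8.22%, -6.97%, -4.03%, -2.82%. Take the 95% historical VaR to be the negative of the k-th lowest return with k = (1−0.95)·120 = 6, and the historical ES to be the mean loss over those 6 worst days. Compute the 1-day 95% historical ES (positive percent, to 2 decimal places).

9.10%

The 6 worst returns sum to -54.58%.
ES = −(-54.58%) / 6 = 9.0966…% ≈ 9.10%.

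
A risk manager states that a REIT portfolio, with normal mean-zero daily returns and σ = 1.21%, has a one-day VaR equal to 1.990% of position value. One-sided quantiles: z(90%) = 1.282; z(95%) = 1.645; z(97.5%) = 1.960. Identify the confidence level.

Implied z = VaR/σ = 1.990 / 1.21 = 1.645.
This matches z(95%) = 1.645.

95%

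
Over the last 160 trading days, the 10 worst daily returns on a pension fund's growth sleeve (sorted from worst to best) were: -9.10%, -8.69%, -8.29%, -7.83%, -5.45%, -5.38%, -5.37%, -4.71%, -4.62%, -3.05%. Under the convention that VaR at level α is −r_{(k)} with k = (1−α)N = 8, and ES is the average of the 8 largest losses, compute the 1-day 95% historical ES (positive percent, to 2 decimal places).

6.85%

The 8 worst returns sum to -54.82%.
ES = −(-54.82%) / 8 = 6.8525% ≈ 6.85%.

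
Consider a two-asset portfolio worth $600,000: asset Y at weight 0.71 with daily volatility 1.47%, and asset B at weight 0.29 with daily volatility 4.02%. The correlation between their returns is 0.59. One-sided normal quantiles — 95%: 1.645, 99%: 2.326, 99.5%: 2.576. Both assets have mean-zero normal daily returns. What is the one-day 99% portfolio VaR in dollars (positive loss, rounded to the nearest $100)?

σ_p² = 0.71²·1.47² + 0.29²·4.02² + 2·0.59·0.71·0.29·1.47·4.02 = 3.8842 (%²).
σ_p = √3.8842 = 1.971%.
VaR = 2.326 × 1.971% = 4.585%; on $600,000 that is $27,510.

$27,500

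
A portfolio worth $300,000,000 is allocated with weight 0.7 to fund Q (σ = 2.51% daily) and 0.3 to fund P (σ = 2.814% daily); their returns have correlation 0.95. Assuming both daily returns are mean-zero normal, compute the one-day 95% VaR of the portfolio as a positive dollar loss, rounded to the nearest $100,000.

$12,700,000

σ_p² = 0.7²·2.51² + 0.3²·2.814² + 2·0.95·0.7·0.3·2.51·2.814 = 6.6179 (%²).
σ_p = √6.6179 = 2.573%.
At 95%, z = 1.645.
VaR = 1.645 × 2.573% = 4.233%; on $300,000,000 that is $12,699,000.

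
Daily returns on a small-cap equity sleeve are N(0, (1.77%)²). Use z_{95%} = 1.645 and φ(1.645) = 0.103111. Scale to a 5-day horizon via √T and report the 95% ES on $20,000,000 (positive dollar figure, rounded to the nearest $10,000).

σ_{5d} = 1.77% × √5 = 3.958%.
ES multiplier = φ(z)/(1−α) = 0.103111/0.05 = 2.062.
ES = 3.958% × 2.062 = 8.161%; on $20,000,000: $1,632,200.

$1,630,000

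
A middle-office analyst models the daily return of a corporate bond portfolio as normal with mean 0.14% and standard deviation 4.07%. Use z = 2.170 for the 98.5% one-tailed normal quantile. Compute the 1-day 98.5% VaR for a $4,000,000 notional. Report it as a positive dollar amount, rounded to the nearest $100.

$347,700

VaR = −μ + z·σ = −(0.14%) + 2.170 × 4.07% = 8.692%.
On $4,000,000: 0.08692 × $4,000,000 = $347,680.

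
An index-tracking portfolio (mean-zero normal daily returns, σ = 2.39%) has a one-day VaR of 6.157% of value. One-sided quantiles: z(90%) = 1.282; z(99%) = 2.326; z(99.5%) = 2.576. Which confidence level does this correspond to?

Implied z = VaR/σ = 6.157 / 2.39 = 2.576.
This matches z(99.5%) = 2.576.

99.5%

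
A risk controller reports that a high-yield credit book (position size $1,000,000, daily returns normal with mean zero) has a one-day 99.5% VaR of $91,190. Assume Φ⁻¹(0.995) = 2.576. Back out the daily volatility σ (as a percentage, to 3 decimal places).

VaR as a fraction: $91,190 / $1,000,000 = 9.119%.
σ = VaR / z = 9.119% / 2.576 = 3.540%.

3.540%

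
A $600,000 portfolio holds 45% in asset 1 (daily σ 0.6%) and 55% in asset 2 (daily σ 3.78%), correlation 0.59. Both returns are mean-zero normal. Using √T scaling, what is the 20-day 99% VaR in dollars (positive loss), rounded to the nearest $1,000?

$140,000

σ_p = √(0.45²·0.6² + 0.55²·3.78² + 2·0.59·0.45·0.55·0.6·3.78) = 2.249%.
σ_{20d} = 2.249% × √20 = 10.058%.
z(99%) = 2.326.
VaR = 2.326 × 10.058% = 23.395%; on $600,000 that is $140,370.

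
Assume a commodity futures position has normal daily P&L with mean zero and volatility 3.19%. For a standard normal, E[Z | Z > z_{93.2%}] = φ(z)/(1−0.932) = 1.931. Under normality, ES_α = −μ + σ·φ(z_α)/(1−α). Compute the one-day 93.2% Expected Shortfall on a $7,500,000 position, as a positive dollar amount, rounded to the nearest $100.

ES = 3.19% × 1.931 = 6.160%.
On $7,500,000: 0.06160 × $7,500,000 = $462,000.

$462,000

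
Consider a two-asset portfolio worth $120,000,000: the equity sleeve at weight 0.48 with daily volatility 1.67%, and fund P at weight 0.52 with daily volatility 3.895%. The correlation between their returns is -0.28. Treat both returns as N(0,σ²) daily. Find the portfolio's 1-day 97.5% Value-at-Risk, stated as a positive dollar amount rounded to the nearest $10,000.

σ_p² = 0.48²·1.67² + 0.52²·3.895² + 2·-0.28·0.48·0.52·1.67·3.895 = 3.8356 (%²).
σ_p = √3.8356 = 1.958%.
At 97.5%, z = 1.960.
VaR = 1.960 × 1.958% = 3.838%; on $120,000,000 that is $4,605,600.

$4,610,000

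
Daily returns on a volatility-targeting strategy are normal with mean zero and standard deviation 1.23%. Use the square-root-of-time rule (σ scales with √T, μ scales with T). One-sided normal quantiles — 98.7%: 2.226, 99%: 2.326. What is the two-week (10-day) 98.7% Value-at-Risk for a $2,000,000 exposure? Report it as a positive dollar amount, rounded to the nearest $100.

$173,200

σ_{10d} = 1.23% × √10 = 3.890%.
VaR = 2.226 × 3.890% = 8.659%.
On $2,000,000: 0.08659 × $2,000,000 = $173,180.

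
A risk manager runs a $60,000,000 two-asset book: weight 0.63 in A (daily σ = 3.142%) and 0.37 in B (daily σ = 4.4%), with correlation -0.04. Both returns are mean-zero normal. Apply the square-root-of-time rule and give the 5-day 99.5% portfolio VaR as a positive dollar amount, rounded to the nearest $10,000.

σ_p = √(0.63²·3.142² + 0.37²·4.4² + 2·-0.04·0.63·0.37·3.142·4.4) = 2.512%.
σ_{5d} = 2.512% × √5 = 5.617%.
z(99.5%) = 2.576.
VaR = 2.576 × 5.617% = 14.469%; on $60,000,000 that is $8,681,400.

$8,680,000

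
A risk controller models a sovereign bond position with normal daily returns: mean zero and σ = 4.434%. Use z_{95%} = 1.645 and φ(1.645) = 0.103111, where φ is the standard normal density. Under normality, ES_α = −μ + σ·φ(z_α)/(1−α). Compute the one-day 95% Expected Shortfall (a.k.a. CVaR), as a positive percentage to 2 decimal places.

Tail multiplier: φ(z)/(1−α) = 0.103111 / 0.05 = 2.062.
ES = 4.434% × 2.062 = 9.143%.

9.14%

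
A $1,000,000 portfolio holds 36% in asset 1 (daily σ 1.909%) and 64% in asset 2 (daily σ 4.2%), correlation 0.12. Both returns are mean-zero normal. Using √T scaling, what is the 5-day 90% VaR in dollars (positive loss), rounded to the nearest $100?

σ_p = √(0.36²·1.909² + 0.64²·4.2² + 2·0.12·0.36·0.64·1.909·4.2) = 2.853%.
σ_{5d} = 2.853% × √5 = 6.380%.
z(90%) = 1.282.
VaR = 1.282 × 6.380% = 8.179%; on $1,000,000 that is $81,790.

$81,800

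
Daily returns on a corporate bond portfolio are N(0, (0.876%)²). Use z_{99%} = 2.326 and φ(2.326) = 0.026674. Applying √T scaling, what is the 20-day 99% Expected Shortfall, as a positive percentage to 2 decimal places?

10.45%

σ_{20d} = 0.876% × √20 = 3.918%.
ES multiplier = φ(z)/(1−α) = 0.026674/0.01 = 2.667.
ES = 3.918% × 2.667 = 10.449%.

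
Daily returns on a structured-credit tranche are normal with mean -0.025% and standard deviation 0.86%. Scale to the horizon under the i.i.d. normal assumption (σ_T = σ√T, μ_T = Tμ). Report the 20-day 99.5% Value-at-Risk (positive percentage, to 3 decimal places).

At 99.5%, z = 2.576.
σ_{20d} = 0.86% × √20 = 3.846%; μ_{20d} = 20 × -0.025% = -0.500%.
VaR = −(-0.500%) + 2.576 × 3.846% = 10.407%.

10.407%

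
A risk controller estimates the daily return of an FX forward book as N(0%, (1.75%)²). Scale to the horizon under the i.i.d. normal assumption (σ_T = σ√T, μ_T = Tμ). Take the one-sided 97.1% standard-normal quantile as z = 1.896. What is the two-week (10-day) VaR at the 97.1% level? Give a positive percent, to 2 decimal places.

10.49%

σ_{10d} = 1.75% × √10 = 5.534%.
VaR = 1.896 × 5.534% = 10.492%.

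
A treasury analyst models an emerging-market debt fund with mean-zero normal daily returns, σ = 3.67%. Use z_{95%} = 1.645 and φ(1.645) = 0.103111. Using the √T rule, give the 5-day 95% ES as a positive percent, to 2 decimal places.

16.92%

σ_{5d} = 3.67% × √5 = 8.206%.
ES multiplier = φ(z)/(1−α) = 0.103111/0.05 = 2.062.
ES = 8.206% × 2.062 = 16.921%.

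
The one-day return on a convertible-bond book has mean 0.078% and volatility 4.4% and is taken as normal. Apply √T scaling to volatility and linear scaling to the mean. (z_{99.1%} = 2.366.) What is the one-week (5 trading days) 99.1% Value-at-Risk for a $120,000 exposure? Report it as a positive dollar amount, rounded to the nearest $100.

$27,500

σ_{5d} = 4.4% × √5 = 9.839%; μ_{5d} = 5 × 0.078% = 0.390%.
VaR = −(0.390%) + 2.366 × 9.839% = 22.889%.
On $120,000: 0.22889 × $120,000 = $27,467.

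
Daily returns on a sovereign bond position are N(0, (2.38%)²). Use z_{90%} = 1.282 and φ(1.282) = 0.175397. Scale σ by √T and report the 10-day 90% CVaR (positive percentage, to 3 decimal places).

13.201%

σ_{10d} = 2.38% × √10 = 7.526%.
ES multiplier = φ(z)/(1−α) = 0.175397/0.1 = 1.754.
ES = 7.526% × 1.754 = 13.201%.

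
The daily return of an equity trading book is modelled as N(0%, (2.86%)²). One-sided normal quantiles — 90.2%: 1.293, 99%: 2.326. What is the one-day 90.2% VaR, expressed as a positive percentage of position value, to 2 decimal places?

3.70%

VaR = z·σ = 1.293 × 2.86% = 3.698%.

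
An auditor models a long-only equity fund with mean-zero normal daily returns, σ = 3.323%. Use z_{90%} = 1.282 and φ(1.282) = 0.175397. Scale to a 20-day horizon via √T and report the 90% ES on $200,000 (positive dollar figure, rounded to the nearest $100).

σ_{20d} = 3.323% × √20 = 14.861%.
ES multiplier = φ(z)/(1−α) = 0.175397/0.1 = 1.754.
ES = 14.861% × 1.754 = 26.066%; on $200,000: $52,132.

$52,100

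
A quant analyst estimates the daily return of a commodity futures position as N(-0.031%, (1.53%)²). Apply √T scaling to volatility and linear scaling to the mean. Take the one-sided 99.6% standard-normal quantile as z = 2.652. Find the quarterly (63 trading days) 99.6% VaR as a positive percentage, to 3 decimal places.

34.159%

σ_{63d} = 1.53% × √63 = 12.144%; μ_{63d} = 63 × -0.031% = -1.953%.
VaR = −(-1.953%) + 2.652 × 12.144% = 34.159%.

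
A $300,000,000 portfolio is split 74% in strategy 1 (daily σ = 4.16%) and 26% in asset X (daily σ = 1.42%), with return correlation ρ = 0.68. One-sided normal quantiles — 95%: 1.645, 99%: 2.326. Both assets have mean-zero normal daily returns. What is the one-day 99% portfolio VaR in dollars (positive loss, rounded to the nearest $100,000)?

$23,300,000

σ_p² = 0.74²·4.16² + 0.26²·1.42² + 2·0.68·0.74·0.26·4.16·1.42 = 11.1586 (%²).
σ_p = √11.1586 = 3.340%.
VaR = 2.326 × 3.340% = 7.769%; on $300,000,000 that is $23,307,000.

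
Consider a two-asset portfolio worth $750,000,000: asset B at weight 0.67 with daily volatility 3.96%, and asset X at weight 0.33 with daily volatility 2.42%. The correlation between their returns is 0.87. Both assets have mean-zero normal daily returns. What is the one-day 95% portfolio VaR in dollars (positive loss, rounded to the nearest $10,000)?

σ_p² = 0.67²·3.96² + 0.33²·2.42² + 2·0.87·0.67·0.33·3.96·2.42 = 11.3640 (%²).
σ_p = √11.3640 = 3.371%.
At 95%, z = 1.645.
VaR = 1.645 × 3.371% = 5.545%; on $750,000,000 that is $41,587,500.

$41,590,000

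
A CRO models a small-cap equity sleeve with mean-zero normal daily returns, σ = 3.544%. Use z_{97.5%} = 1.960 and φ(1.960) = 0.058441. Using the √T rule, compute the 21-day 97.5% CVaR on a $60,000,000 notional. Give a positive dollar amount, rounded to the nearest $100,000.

$22,800,000

σ_{21d} = 3.544% × √21 = 16.241%.
ES multiplier = φ(z)/(1−α) = 0.058441/0.025 = 2.338.
ES = 16.241% × 2.338 = 37.971%; on $60,000,000: $22,782,600.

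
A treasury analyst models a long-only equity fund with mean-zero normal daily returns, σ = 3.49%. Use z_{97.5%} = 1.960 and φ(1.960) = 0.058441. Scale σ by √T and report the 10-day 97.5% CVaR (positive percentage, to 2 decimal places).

σ_{10d} = 3.49% × √10 = 11.036%.
ES multiplier = φ(z)/(1−α) = 0.058441/0.025 = 2.338.
ES = 11.036% × 2.338 = 25.802%.

25.80%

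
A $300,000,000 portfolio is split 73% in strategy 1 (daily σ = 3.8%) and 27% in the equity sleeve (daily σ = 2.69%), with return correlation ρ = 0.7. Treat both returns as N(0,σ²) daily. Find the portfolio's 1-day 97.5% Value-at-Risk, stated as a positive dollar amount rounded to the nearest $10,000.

$19,540,000

σ_p² = 0.73²·3.8² + 0.27²·2.69² + 2·0.7·0.73·0.27·3.8·2.69 = 11.0432 (%²).
σ_p = √11.0432 = 3.323%.
At 97.5%, z = 1.960.
VaR = 1.960 × 3.323% = 6.513%; on $300,000,000 that is $19,539,000.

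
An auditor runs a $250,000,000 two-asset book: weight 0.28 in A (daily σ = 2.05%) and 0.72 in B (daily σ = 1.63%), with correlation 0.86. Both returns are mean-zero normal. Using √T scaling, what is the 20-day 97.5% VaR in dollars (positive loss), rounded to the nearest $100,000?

$37,100,000

σ_p = √(0.28²·2.05² + 0.72²·1.63² + 2·0.86·0.28·0.72·2.05·1.63) = 1.693%.
σ_{20d} = 1.693% × √20 = 7.571%.
z(97.5%) = 1.960.
VaR = 1.960 × 7.571% = 14.839%; on $250,000,000 that is $37,097,500.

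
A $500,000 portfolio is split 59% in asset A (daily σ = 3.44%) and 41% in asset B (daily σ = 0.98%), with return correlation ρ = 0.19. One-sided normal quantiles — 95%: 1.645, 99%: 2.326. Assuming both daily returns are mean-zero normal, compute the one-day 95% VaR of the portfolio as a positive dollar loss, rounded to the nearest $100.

$17,600

σ_p² = 0.59²·3.44² + 0.41²·0.98² + 2·0.19·0.59·0.41·3.44·0.98 = 4.5906 (%²).
σ_p = √4.5906 = 2.143%.
VaR = 1.645 × 2.143% = 3.525%; on $500,000 that is $17,625.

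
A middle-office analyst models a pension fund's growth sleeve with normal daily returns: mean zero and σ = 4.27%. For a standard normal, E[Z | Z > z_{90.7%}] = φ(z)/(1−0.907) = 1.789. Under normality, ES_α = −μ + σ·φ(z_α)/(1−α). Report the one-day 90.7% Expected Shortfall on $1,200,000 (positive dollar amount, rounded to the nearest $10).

$91,670

ES = 4.27% × 1.789 = 7.639%.
On $1,200,000: 0.07639 × $1,200,000 = $91,668.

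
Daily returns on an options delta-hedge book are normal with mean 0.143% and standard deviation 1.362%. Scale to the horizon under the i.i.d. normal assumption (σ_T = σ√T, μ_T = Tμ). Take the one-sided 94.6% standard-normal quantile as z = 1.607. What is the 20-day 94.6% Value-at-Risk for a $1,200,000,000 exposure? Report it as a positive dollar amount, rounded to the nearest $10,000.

$83,140,000

σ_{20d} = 1.362% × √20 = 6.091%; μ_{20d} = 20 × 0.143% = 2.860%.
VaR = −(2.860%) + 1.607 × 6.091% = 6.928%.
On $1,200,000,000: 0.06928 × $1,200,000,000 = $83,136,000.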